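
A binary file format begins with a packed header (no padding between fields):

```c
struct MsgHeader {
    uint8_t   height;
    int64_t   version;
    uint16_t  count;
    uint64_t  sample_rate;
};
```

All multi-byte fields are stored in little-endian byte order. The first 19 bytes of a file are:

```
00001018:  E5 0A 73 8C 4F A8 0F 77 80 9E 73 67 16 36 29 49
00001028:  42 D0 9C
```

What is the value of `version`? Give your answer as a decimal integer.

`version` follows `height` (1 byte), so it starts at byte offset 1 and occupies 8 bytes.
Bytes at offsets 1..8: 0A 73 8C 4F A8 0F 77 80.
Little-endian stores the least-significant byte at the lowest address.
Reassemble most-significant byte first: 80 77 0F A8 4F 8C 73 0A → 0x80770FA84F8C730A.
Top bit is set, so as a signed 64-bit value this is 0x80770FA84F8C730A − 2^64 = -9189859299062680822.

-9189859299062680822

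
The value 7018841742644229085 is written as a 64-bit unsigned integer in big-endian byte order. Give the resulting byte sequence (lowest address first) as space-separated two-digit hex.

7018841742644229085 in hexadecimal, padded to 64 bits, is 0x6167EF60A4FE33DD.
Split into bytes (most-significant first): 61 67 EF 60 A4 FE 33 DD.
In big-endian order the high byte comes first in memory.
So the memory order matches the most-significant-first order: 61 67 EF 60 A4 FE 33 DD.

61 67 EF 60 A4 FE 33 DD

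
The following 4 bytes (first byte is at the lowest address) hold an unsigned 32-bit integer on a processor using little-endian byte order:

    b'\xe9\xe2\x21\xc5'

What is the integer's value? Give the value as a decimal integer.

3307332329

Little-endian stores the least-significant byte at the lowest address.
Reassemble most-significant byte first: C5 21 E2 E9 → 0xC521E2E9.
0xC521E2E9 = 3307332329.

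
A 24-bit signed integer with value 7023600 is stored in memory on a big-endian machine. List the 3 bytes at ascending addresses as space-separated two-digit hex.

6B 2B F0

7023600 in hexadecimal, padded to 24 bits, is 0x6B2BF0.
Split into bytes (most-significant first): 6B 2B F0.
Big-endian stores the most-significant byte at the lowest address.
So the memory order matches the most-significant-first order: 6B 2B F0.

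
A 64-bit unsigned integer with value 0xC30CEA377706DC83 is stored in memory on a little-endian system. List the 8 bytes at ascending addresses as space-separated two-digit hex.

Split into bytes (most-significant first): C3 0C EA 37 77 06 DC 83.
Little-endian stores the least-significant byte at the lowest address.
So at ascending addresses the bytes are 83 DC 06 77 37 EA 0C C3.

83 DC 06 77 37 EA 0C C3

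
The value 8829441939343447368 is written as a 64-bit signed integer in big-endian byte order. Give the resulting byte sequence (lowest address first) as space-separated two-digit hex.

7A 88 7A A9 D7 80 95 48

8829441939343447368 in hexadecimal, padded to 64 bits, is 0x7A887AA9D7809548.
Split into bytes (most-significant first): 7A 88 7A A9 D7 80 95 48.
In big-endian order the high byte comes first in memory.
So the memory order matches the most-significant-first order: 7A 88 7A A9 D7 80 95 48.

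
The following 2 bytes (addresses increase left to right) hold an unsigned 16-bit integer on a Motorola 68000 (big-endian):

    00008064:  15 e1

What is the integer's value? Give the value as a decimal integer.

5601

Big-endian: lowest address holds the most-significant byte.
The bytes are already most-significant first: 0x15E1.
0x15E1 = 5601.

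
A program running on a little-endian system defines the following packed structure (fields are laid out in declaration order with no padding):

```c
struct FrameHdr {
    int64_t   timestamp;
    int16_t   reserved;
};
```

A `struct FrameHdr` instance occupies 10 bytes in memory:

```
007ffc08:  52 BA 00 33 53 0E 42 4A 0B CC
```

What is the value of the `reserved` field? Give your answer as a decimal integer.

-13301

`reserved` follows `timestamp` (8 bytes), so it starts at byte offset 8 and occupies 2 bytes.
Bytes at offsets 8..9: 0B CC.
In little-endian order the low byte comes first in memory.
Reassemble most-significant byte first: CC 0B → 0xCC0B.
Top bit is set, so as a signed 16-bit value this is 0xCC0B − 2^16 = -13301.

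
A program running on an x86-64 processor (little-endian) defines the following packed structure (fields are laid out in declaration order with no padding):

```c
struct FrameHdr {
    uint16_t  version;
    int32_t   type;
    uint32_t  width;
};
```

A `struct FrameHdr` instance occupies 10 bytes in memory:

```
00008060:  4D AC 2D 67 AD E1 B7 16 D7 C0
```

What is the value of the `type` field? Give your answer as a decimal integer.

-508729555

`type` follows `version` (2 bytes), so it starts at byte offset 2 and occupies 4 bytes.
Bytes at offsets 2..5: 2D 67 AD E1.
Little-endian stores the least-significant byte at the lowest address.
Reassemble most-significant byte first: E1 AD 67 2D → 0xE1AD672D.
Top bit is set, so as a signed 32-bit value this is 0xE1AD672D − 2^32 = -508729555.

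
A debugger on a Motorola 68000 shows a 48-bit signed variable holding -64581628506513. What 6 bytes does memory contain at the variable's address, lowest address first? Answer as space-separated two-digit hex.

Two's complement of -64581628506513 in 48 bits: 64581628506513 = 0x3ABC9506B191; invert → 0xC5436AF94E6E; add 1 → 0xC5436AF94E6F.
Split into bytes (most-significant first): C5 43 6A F9 4E 6F.
Big-endian: lowest address holds the most-significant byte.
So the memory order matches the most-significant-first order: C5 43 6A F9 4E 6F.

C5 43 6A F9 4E 6F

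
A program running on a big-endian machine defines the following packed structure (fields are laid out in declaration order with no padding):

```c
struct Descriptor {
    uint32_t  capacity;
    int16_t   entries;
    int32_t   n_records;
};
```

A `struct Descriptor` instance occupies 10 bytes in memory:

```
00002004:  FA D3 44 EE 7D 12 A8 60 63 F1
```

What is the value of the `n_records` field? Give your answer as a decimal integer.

-1470077967

`n_records` follows `capacity` (4 B), `entries` (2 B), so it starts at offset 4 + 2 = 6 and occupies 4 bytes.
Bytes at offsets 6..9: A8 60 63 F1.
Big-endian: lowest address holds the most-significant byte.
The bytes are already most-significant first: 0xA86063F1.
Top bit is set, so as a signed 32-bit value this is 0xA86063F1 − 2^32 = -1470077967.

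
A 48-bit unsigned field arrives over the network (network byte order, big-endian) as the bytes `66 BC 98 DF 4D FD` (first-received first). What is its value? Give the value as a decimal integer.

Big-endian: lowest address holds the most-significant byte.
The bytes are already most-significant first: 0x66BC98DF4DFD.
0x66BC98DF4DFD = 112960204656125.

112960204656125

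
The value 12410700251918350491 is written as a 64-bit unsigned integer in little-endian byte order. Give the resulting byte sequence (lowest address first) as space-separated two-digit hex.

9B B8 71 D9 1F AA 3B AC

12410700251918350491 in hexadecimal, padded to 64 bits, is 0xAC3BAA1FD971B89B.
Split into bytes (most-significant first): AC 3B AA 1F D9 71 B8 9B.
Little-endian stores the least-significant byte at the lowest address.
So at ascending addresses the bytes are 9B B8 71 D9 1F AA 3B AC.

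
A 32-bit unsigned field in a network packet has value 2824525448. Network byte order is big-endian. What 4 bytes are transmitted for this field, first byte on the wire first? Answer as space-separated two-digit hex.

2824525448 in hexadecimal, padded to 32 bits, is 0xA85AD688.
Split into bytes (most-significant first): A8 5A D6 88.
Big-endian: lowest address holds the most-significant byte.
So the memory order matches the most-significant-first order: A8 5A D6 88.

A8 5A D6 88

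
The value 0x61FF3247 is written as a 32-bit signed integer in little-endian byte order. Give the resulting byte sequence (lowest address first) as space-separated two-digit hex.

Split into bytes (most-significant first): 61 FF 32 47.
Little-endian stores the least-significant byte at the lowest address.
So at ascending addresses the bytes are 47 32 FF 61.

47 32 FF 61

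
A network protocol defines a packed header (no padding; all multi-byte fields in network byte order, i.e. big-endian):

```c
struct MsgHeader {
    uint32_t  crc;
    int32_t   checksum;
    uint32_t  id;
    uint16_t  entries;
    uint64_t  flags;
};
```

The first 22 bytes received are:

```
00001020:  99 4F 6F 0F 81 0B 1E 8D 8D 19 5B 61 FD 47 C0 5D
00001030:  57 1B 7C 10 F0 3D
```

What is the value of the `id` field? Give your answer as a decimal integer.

`id` follows `crc` (4 B), `checksum` (4 B), so it starts at offset 4 + 4 = 8 and occupies 4 bytes.
Bytes at offsets 8..11: 8D 19 5B 61.
Big-endian: lowest address holds the most-significant byte.
The bytes are already most-significant first: 0x8D195B61.
0x8D195B61 = 2367249249.

2367249249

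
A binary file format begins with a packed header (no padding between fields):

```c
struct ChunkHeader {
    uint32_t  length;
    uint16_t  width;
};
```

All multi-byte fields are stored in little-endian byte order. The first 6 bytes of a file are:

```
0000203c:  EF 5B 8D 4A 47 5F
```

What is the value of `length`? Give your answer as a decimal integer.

`length` is the first field, at byte offset 0, occupying 4 bytes.
Bytes at offsets 0..3: EF 5B 8D 4A.
Little-endian: lowest address holds the least-significant byte.
Reassemble most-significant byte first: 4A 8D 5B EF → 0x4A8D5BEF.
0x4A8D5BEF = 1250778095.

1250778095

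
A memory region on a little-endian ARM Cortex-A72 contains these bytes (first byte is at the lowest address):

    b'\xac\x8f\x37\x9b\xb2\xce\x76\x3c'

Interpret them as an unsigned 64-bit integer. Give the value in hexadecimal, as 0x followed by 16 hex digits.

0x3C76CEB29B378FAC

Little-endian stores the least-significant byte at the lowest address.
Reassemble most-significant byte first: 3C 76 CE B2 9B 37 8F AC → 0x3C76CEB29B378FAC.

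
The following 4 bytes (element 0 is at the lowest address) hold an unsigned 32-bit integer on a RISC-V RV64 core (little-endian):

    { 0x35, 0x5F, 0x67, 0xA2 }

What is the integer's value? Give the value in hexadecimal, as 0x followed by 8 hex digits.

In little-endian order the low byte comes first in memory.
Reassemble most-significant byte first: A2 67 5F 35 → 0xA2675F35.

0xA2675F35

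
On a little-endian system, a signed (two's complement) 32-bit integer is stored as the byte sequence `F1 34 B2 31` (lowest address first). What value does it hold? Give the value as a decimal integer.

In little-endian order the low byte comes first in memory.
Reassemble most-significant byte first: 31 B2 34 F1 → 0x31B234F1.
0x31B234F1 = 833762545.

833762545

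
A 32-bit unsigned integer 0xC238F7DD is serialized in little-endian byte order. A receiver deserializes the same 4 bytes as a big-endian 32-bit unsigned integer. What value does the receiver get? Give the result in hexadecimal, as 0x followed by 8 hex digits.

Stored little-endian, the bytes at ascending addresses are DD F7 38 C2.
Read back as big-endian, the last byte is least significant, giving 0xDDF738C2.

0xDDF738C2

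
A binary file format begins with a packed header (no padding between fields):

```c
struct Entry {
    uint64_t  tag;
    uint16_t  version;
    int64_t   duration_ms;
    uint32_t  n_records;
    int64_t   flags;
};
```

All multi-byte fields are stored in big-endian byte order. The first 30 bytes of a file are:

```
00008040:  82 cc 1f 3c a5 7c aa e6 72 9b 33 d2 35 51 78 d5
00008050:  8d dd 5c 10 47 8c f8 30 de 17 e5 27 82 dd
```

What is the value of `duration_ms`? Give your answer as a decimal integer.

3734105665079447005

`duration_ms` follows `tag` (8 B), `version` (2 B), so it starts at offset 8 + 2 = 10 and occupies 8 bytes.
Bytes at offsets 10..17: 33 D2 35 51 78 D5 8D DD.
In big-endian order the high byte comes first in memory.
The bytes are already most-significant first: 0x33D2355178D58DDD.
0x33D2355178D58DDD = 3734105665079447005.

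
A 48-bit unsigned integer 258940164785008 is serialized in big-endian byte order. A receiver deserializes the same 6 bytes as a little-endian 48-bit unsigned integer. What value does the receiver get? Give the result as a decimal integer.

123435383816683

258940164785008 in 48-bit hexadecimal is 0xEB81348A4370.
Stored big-endian, the bytes at ascending addresses are EB 81 34 8A 43 70.
Read back as little-endian, the first byte is least significant, giving 0x70438A3481EB.
0x70438A3481EB = 123435383816683.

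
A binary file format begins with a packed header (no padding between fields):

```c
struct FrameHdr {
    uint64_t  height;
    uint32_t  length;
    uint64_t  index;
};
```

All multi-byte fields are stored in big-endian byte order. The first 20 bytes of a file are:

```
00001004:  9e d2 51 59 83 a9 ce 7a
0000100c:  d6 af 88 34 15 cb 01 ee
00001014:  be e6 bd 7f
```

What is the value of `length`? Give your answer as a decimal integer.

`length` follows `height` (8 bytes), so it starts at byte offset 8 and occupies 4 bytes.
Bytes at offsets 8..11: D6 AF 88 34.
In big-endian order the high byte comes first in memory.
The bytes are already most-significant first: 0xD6AF8834.
0xD6AF8834 = 3601827892.

3601827892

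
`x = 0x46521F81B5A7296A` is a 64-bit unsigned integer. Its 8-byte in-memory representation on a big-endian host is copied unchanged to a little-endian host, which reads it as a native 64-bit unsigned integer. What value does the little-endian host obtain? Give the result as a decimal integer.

7649829840062730822

Stored big-endian, the bytes at ascending addresses are 46 52 1F 81 B5 A7 29 6A.
Read back as little-endian, the first byte is least significant, giving 0x6A29A7B5811F5246.
0x6A29A7B5811F5246 = 7649829840062730822.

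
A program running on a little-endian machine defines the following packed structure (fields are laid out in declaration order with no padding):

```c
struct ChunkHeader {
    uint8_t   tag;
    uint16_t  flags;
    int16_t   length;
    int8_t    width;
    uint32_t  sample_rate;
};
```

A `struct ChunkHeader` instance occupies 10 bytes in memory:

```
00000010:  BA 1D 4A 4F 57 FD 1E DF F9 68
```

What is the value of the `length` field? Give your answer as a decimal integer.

`length` follows `tag` (1 B), `flags` (2 B), so it starts at offset 1 + 2 = 3 and occupies 2 bytes.
Bytes at offsets 3..4: 4F 57.
In little-endian order the low byte comes first in memory.
Reassemble most-significant byte first: 57 4F → 0x574F.
0x574F = 22351.

22351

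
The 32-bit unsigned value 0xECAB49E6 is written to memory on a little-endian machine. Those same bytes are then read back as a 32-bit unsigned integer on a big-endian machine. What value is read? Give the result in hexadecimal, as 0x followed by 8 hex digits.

Stored little-endian, the bytes at ascending addresses are E6 49 AB EC.
Read back as big-endian, the last byte is least significant, giving 0xE649ABEC.

0xE649ABEC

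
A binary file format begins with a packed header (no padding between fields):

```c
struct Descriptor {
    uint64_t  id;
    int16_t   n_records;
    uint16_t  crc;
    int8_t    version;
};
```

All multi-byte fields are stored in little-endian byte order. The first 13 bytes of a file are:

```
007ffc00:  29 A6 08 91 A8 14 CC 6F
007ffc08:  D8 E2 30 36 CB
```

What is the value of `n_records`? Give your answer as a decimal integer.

-7464

`n_records` follows `id` (8 bytes), so it starts at byte offset 8 and occupies 2 bytes.
Bytes at offsets 8..9: D8 E2.
Little-endian stores the least-significant byte at the lowest address.
Reassemble most-significant byte first: E2 D8 → 0xE2D8.
Top bit is set, so as a signed 16-bit value this is 0xE2D8 − 2^16 = -7464.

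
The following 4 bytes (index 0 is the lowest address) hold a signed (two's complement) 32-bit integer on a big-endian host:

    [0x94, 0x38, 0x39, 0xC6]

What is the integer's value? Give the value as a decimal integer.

Big-endian: lowest address holds the most-significant byte.
The bytes are already most-significant first: 0x943839C6.
Top bit is set, so as a signed 32-bit value this is 0x943839C6 − 2^32 = -1808254522.

-1808254522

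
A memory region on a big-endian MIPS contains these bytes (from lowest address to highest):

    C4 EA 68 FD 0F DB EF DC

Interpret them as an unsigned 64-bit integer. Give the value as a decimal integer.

In big-endian order the high byte comes first in memory.
The bytes are already most-significant first: 0xC4EA68FD0FDBEFDC.
0xC4EA68FD0FDBEFDC = 14189269012086255580.

14189269012086255580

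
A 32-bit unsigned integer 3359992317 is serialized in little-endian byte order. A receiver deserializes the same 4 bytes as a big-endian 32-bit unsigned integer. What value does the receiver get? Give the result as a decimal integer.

4251534792

3359992317 in 32-bit hexadecimal is 0xC84569FD.
Stored little-endian, the bytes at ascending addresses are FD 69 45 C8.
Read back as big-endian, the last byte is least significant, giving 0xFD6945C8.
0xFD6945C8 = 4251534792.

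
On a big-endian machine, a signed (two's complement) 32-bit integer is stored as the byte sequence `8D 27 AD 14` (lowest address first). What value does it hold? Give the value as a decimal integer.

-1926779628

Big-endian stores the most-significant byte at the lowest address.
The bytes are already most-significant first: 0x8D27AD14.
Top bit is set, so as a signed 32-bit value this is 0x8D27AD14 − 2^32 = -1926779628.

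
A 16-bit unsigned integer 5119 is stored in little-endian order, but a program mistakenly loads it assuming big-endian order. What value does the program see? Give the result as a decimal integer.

5119 in 16-bit hexadecimal is 0x13FF.
Stored little-endian, the bytes at ascending addresses are FF 13.
Read back as big-endian, the last byte is least significant, giving 0xFF13.
0xFF13 = 65299.

65299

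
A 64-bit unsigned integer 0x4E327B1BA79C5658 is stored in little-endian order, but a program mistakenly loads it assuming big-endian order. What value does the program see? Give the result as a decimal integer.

6365447364869304910

Stored little-endian, the bytes at ascending addresses are 58 56 9C A7 1B 7B 32 4E.
Read back as big-endian, the last byte is least significant, giving 0x58569CA71B7B324E.
0x58569CA71B7B324E = 6365447364869304910.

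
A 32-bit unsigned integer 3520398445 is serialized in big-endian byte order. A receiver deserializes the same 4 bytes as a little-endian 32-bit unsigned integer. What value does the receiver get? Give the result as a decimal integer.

1829033425

3520398445 in 32-bit hexadecimal is 0xD1D5046D.
Stored big-endian, the bytes at ascending addresses are D1 D5 04 6D.
Read back as little-endian, the first byte is least significant, giving 0x6D04D5D1.
0x6D04D5D1 = 1829033425.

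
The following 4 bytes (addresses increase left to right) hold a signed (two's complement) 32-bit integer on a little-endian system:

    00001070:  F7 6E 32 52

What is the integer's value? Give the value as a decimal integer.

1379036919

Little-endian: lowest address holds the least-significant byte.
Reassemble most-significant byte first: 52 32 6E F7 → 0x52326EF7.
0x52326EF7 = 1379036919.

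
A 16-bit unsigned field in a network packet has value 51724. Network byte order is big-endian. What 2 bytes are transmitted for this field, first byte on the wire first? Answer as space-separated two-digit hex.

51724 in hexadecimal, padded to 16 bits, is 0xCA0C.
Split into bytes (most-significant first): CA 0C.
In big-endian order the high byte comes first in memory.
So the memory order matches the most-significant-first order: CA 0C.

CA 0C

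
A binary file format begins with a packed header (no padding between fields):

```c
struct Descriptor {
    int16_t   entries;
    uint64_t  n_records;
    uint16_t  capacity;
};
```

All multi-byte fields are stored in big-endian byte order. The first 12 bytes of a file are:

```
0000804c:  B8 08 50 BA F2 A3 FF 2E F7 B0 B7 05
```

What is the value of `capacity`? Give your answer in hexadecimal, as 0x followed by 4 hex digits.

0xB705

`capacity` follows `entries` (2 B), `n_records` (8 B), so it starts at offset 2 + 8 = 10 and occupies 2 bytes.
Bytes at offsets 10..11: B7 05.
Big-endian stores the most-significant byte at the lowest address.
The bytes are already most-significant first: 0xB705.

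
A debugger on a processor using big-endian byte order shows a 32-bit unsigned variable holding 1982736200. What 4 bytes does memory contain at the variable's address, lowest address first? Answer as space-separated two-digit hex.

76 2E 27 48

1982736200 in hexadecimal, padded to 32 bits, is 0x762E2748.
Split into bytes (most-significant first): 76 2E 27 48.
In big-endian order the high byte comes first in memory.
So the memory order matches the most-significant-first order: 76 2E 27 48.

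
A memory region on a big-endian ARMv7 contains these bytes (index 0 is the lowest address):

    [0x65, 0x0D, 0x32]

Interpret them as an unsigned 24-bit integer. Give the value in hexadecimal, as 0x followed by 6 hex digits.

0x650D32

Big-endian: lowest address holds the most-significant byte.
The bytes are already most-significant first: 0x650D32.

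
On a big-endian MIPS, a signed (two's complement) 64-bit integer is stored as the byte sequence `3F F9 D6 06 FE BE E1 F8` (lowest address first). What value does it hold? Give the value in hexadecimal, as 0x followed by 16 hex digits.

0x3FF9D606FEBEE1F8

In big-endian order the high byte comes first in memory.
The bytes are already most-significant first: 0x3FF9D606FEBEE1F8.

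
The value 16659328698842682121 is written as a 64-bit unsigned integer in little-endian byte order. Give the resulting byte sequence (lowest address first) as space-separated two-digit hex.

16659328698842682121 in hexadecimal, padded to 64 bits, is 0xE731D32FCAFD1309.
Split into bytes (most-significant first): E7 31 D3 2F CA FD 13 09.
Little-endian: lowest address holds the least-significant byte.
So at ascending addresses the bytes are 09 13 FD CA 2F D3 31 E7.

09 13 FD CA 2F D3 31 E7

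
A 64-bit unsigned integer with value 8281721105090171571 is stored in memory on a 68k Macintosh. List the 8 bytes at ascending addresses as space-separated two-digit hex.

8281721105090171571 in hexadecimal, padded to 64 bits, is 0x72EE957775C152B3.
Split into bytes (most-significant first): 72 EE 95 77 75 C1 52 B3.
Big-endian stores the most-significant byte at the lowest address.
So the memory order matches the most-significant-first order: 72 EE 95 77 75 C1 52 B3.

72 EE 95 77 75 C1 52 B3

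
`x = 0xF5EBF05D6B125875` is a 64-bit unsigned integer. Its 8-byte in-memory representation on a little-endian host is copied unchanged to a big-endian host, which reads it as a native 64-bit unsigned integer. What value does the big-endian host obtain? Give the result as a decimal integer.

Stored little-endian, the bytes at ascending addresses are 75 58 12 6B 5D F0 EB F5.
Read back as big-endian, the last byte is least significant, giving 0x7558126B5DF0EBF5.
0x7558126B5DF0EBF5 = 8455528552734977013.

8455528552734977013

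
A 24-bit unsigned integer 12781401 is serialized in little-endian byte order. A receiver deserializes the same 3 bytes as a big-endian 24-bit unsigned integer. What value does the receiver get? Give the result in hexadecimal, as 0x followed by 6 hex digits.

0x5907C3

12781401 in 24-bit hexadecimal is 0xC30759.
Stored little-endian, the bytes at ascending addresses are 59 07 C3.
Read back as big-endian, the last byte is least significant, giving 0x5907C3.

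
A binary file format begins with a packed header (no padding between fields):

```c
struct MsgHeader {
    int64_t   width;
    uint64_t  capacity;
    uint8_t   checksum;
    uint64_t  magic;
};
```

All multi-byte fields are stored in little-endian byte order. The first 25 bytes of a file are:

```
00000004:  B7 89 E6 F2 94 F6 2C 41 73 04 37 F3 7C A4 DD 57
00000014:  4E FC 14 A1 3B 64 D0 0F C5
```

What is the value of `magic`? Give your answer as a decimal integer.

`magic` follows `width` (8 B), `capacity` (8 B), `checksum` (1 B), so it starts at offset 8 + 8 + 1 = 17 and occupies 8 bytes.
Bytes at offsets 17..24: FC 14 A1 3B 64 D0 0F C5.
In little-endian order the low byte comes first in memory.
Reassemble most-significant byte first: C5 0F D0 64 3B A1 14 FC → 0xC50FD0643BA114FC.
0xC50FD0643BA114FC = 14199797279038182652.

14199797279038182652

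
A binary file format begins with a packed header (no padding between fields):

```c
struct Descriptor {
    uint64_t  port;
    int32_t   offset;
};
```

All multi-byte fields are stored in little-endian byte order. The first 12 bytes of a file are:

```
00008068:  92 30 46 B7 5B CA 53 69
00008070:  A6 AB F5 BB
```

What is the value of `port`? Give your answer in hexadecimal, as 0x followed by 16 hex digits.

0x6953CA5BB7463092

`port` is the first field, at byte offset 0, occupying 8 bytes.
Bytes at offsets 0..7: 92 30 46 B7 5B CA 53 69.
Little-endian: lowest address holds the least-significant byte.
Reassemble most-significant byte first: 69 53 CA 5B B7 46 30 92 → 0x6953CA5BB7463092.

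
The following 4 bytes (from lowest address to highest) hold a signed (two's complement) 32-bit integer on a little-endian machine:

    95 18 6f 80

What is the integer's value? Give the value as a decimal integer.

In little-endian order the low byte comes first in memory.
Reassemble most-significant byte first: 80 6F 18 95 → 0x806F1895.
Top bit is set, so as a signed 32-bit value this is 0x806F1895 − 2^32 = -2140202859.

-2140202859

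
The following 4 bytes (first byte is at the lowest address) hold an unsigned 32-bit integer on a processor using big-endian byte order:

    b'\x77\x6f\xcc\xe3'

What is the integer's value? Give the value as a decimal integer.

Big-endian: lowest address holds the most-significant byte.
The bytes are already most-significant first: 0x776FCCE3.
0x776FCCE3 = 2003815651.

2003815651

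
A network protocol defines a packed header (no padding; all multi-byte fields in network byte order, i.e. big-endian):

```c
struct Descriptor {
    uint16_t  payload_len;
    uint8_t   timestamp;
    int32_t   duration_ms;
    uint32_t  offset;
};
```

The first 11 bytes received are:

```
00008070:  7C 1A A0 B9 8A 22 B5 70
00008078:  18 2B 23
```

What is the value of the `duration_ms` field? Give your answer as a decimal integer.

-1182129483

`duration_ms` follows `payload_len` (2 B), `timestamp` (1 B), so it starts at offset 2 + 1 = 3 and occupies 4 bytes.
Bytes at offsets 3..6: B9 8A 22 B5.
In big-endian order the high byte comes first in memory.
The bytes are already most-significant first: 0xB98A22B5.
Top bit is set, so as a signed 32-bit value this is 0xB98A22B5 − 2^32 = -1182129483.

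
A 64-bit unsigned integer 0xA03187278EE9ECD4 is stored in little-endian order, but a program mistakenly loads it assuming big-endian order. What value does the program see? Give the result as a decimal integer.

15342894827302236576

Stored little-endian, the bytes at ascending addresses are D4 EC E9 8E 27 87 31 A0.
Read back as big-endian, the last byte is least significant, giving 0xD4ECE98E278731A0.
0xD4ECE98E278731A0 = 15342894827302236576.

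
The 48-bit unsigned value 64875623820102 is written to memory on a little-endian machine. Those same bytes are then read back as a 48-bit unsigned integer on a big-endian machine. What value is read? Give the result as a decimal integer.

77152695877947

64875623820102 in 48-bit hexadecimal is 0x3B0108832B46.
Stored little-endian, the bytes at ascending addresses are 46 2B 83 08 01 3B.
Read back as big-endian, the last byte is least significant, giving 0x462B8308013B.
0x462B8308013B = 77152695877947.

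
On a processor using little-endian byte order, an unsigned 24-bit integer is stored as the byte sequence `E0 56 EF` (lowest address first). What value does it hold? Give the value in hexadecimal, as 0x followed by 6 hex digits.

0xEF56E0

In little-endian order the low byte comes first in memory.
Reassemble most-significant byte first: EF 56 E0 → 0xEF56E0.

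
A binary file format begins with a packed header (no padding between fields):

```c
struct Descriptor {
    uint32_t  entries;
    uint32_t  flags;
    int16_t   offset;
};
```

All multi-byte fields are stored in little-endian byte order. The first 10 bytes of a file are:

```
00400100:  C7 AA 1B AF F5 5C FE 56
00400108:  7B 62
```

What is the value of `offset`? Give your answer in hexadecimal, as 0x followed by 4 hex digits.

0x627B

`offset` follows `entries` (4 B), `flags` (4 B), so it starts at offset 4 + 4 = 8 and occupies 2 bytes.
Bytes at offsets 8..9: 7B 62.
Little-endian: lowest address holds the least-significant byte.
Reassemble most-significant byte first: 62 7B → 0x627B.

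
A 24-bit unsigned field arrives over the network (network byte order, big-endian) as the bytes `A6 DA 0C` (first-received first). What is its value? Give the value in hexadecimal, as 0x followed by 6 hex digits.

0xA6DA0C

In big-endian order the high byte comes first in memory.
The bytes are already most-significant first: 0xA6DA0C.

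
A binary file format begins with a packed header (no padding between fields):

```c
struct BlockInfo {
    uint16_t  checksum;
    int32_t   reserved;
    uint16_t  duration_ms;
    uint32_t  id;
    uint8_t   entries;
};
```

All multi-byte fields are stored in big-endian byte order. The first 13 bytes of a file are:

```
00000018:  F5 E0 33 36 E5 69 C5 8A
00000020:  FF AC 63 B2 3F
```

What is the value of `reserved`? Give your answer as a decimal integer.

859235689

`reserved` follows `checksum` (2 bytes), so it starts at byte offset 2 and occupies 4 bytes.
Bytes at offsets 2..5: 33 36 E5 69.
Big-endian stores the most-significant byte at the lowest address.
The bytes are already most-significant first: 0x3336E569.
0x3336E569 = 859235689.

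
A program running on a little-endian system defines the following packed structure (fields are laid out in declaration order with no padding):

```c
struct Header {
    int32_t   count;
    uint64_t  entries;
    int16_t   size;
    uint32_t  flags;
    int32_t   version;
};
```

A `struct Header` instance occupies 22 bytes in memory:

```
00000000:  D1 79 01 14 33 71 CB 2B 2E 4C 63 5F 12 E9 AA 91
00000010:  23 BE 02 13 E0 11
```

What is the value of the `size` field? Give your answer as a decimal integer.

`size` follows `count` (4 B), `entries` (8 B), so it starts at offset 4 + 8 = 12 and occupies 2 bytes.
Bytes at offsets 12..13: 12 E9.
Little-endian stores the least-significant byte at the lowest address.
Reassemble most-significant byte first: E9 12 → 0xE912.
Top bit is set, so as a signed 16-bit value this is 0xE912 − 2^16 = -5870.

-5870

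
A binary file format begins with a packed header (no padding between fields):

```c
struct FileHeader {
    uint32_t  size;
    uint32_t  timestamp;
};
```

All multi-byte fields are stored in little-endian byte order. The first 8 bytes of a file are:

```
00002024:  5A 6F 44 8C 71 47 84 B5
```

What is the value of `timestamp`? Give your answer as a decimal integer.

`timestamp` follows `size` (4 bytes), so it starts at byte offset 4 and occupies 4 bytes.
Bytes at offsets 4..7: 71 47 84 B5.
Little-endian: lowest address holds the least-significant byte.
Reassemble most-significant byte first: B5 84 47 71 → 0xB5844771.
0xB5844771 = 3045345137.

3045345137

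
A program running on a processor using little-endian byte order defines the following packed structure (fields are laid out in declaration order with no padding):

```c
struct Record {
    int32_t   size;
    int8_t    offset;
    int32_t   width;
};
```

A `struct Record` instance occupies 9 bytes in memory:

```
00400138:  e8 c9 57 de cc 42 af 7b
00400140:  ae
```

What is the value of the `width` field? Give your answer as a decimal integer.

`width` follows `size` (4 B), `offset` (1 B), so it starts at offset 4 + 1 = 5 and occupies 4 bytes.
Bytes at offsets 5..8: 42 AF 7B AE.
In little-endian order the low byte comes first in memory.
Reassemble most-significant byte first: AE 7B AF 42 → 0xAE7BAF42.
Top bit is set, so as a signed 32-bit value this is 0xAE7BAF42 − 2^32 = -1367625918.

-1367625918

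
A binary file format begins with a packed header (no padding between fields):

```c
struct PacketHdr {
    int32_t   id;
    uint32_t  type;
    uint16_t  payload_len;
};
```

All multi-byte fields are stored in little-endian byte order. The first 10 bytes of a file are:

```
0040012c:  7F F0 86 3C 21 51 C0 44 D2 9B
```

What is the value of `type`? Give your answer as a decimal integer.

`type` follows `id` (4 bytes), so it starts at byte offset 4 and occupies 4 bytes.
Bytes at offsets 4..7: 21 51 C0 44.
Little-endian stores the least-significant byte at the lowest address.
Reassemble most-significant byte first: 44 C0 51 21 → 0x44C05121.
0x44C05121 = 1153454369.

1153454369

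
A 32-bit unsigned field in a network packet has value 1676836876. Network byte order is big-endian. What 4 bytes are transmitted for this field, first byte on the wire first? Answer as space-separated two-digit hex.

1676836876 in hexadecimal, padded to 32 bits, is 0x63F2800C.
Split into bytes (most-significant first): 63 F2 80 0C.
Big-endian: lowest address holds the most-significant byte.
So the memory order matches the most-significant-first order: 63 F2 80 0C.

63 F2 80 0C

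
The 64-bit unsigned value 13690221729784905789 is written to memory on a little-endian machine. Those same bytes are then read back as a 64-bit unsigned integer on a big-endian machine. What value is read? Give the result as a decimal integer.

4449601632638926269

13690221729784905789 in 64-bit hexadecimal is 0xBDFD70211C29C03D.
Stored little-endian, the bytes at ascending addresses are 3D C0 29 1C 21 70 FD BD.
Read back as big-endian, the last byte is least significant, giving 0x3DC0291C2170FDBD.
0x3DC0291C2170FDBD = 4449601632638926269.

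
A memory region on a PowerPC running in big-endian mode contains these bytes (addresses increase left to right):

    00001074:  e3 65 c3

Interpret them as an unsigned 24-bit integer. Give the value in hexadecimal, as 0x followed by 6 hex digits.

Big-endian stores the most-significant byte at the lowest address.
The bytes are already most-significant first: 0xE365C3.

0xE365C3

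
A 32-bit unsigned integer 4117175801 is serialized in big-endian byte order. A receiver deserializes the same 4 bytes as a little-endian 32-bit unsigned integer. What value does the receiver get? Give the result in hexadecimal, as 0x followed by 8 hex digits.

4117175801 in 32-bit hexadecimal is 0xF5671DF9.
Stored big-endian, the bytes at ascending addresses are F5 67 1D F9.
Read back as little-endian, the first byte is least significant, giving 0xF91D67F5.

0xF91D67F5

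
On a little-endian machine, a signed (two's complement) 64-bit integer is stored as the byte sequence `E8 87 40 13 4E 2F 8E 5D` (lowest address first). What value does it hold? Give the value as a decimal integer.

6741377704597161960

Little-endian: lowest address holds the least-significant byte.
Reassemble most-significant byte first: 5D 8E 2F 4E 13 40 87 E8 → 0x5D8E2F4E134087E8.
0x5D8E2F4E134087E8 = 6741377704597161960.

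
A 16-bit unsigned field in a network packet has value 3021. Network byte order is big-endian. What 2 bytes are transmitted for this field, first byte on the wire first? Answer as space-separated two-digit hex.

0B CD

3021 in hexadecimal, padded to 16 bits, is 0x0BCD.
Split into bytes (most-significant first): 0B CD.
In big-endian order the high byte comes first in memory.
So the memory order matches the most-significant-first order: 0B CD.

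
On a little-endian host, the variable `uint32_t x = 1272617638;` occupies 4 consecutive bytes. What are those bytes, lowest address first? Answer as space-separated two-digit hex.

A6 9A DA 4B

1272617638 in hexadecimal, padded to 32 bits, is 0x4BDA9AA6.
Split into bytes (most-significant first): 4B DA 9A A6.
In little-endian order the low byte comes first in memory.
So at ascending addresses the bytes are A6 9A DA 4B.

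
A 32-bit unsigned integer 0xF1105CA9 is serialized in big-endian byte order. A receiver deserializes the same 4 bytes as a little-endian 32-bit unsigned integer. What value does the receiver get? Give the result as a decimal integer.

2841383153

Stored big-endian, the bytes at ascending addresses are F1 10 5C A9.
Read back as little-endian, the first byte is least significant, giving 0xA95C10F1.
0xA95C10F1 = 2841383153.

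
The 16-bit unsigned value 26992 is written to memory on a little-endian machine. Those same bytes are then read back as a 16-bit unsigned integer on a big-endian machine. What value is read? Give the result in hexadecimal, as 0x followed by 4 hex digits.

0x7069

26992 in 16-bit hexadecimal is 0x6970.
Stored little-endian, the bytes at ascending addresses are 70 69.
Read back as big-endian, the last byte is least significant, giving 0x7069.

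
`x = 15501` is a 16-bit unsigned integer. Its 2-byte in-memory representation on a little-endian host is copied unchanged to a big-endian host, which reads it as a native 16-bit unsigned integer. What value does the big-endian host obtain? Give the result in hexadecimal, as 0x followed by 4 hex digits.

0x8D3C

15501 in 16-bit hexadecimal is 0x3C8D.
Stored little-endian, the bytes at ascending addresses are 8D 3C.
Read back as big-endian, the last byte is least significant, giving 0x8D3C.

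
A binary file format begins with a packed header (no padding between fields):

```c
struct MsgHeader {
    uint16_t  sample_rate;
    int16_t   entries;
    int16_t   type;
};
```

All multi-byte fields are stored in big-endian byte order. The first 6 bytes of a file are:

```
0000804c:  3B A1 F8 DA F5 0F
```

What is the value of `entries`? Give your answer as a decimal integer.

`entries` follows `sample_rate` (2 bytes), so it starts at byte offset 2 and occupies 2 bytes.
Bytes at offsets 2..3: F8 DA.
Big-endian stores the most-significant byte at the lowest address.
The bytes are already most-significant first: 0xF8DA.
Top bit is set, so as a signed 16-bit value this is 0xF8DA − 2^16 = -1830.

-1830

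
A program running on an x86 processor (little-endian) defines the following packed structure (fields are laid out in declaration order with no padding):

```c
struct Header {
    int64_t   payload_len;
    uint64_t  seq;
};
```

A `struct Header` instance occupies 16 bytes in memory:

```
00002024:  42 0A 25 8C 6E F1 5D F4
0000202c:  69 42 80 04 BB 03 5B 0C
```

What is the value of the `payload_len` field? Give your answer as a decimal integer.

`payload_len` is the first field, at byte offset 0, occupying 8 bytes.
Bytes at offsets 0..7: 42 0A 25 8C 6E F1 5D F4.
In little-endian order the low byte comes first in memory.
Reassemble most-significant byte first: F4 5D F1 6E 8C 25 0A 42 → 0xF45DF16E8C250A42.
Top bit is set, so as a signed 64-bit value this is 0xF45DF16E8C250A42 − 2^64 = -838248498521109950.

-838248498521109950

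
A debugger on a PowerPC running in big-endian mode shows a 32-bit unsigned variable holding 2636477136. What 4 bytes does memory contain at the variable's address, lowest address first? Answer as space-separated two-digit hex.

9D 25 72 D0

2636477136 in hexadecimal, padded to 32 bits, is 0x9D2572D0.
Split into bytes (most-significant first): 9D 25 72 D0.
Big-endian: lowest address holds the most-significant byte.
So the memory order matches the most-significant-first order: 9D 25 72 D0.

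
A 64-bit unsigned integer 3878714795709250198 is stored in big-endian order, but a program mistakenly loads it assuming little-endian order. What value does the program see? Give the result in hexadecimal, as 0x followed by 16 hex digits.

0x963A4D6F8EF6D335

3878714795709250198 in 64-bit hexadecimal is 0x35D3F68E6F4D3A96.
Stored big-endian, the bytes at ascending addresses are 35 D3 F6 8E 6F 4D 3A 96.
Read back as little-endian, the first byte is least significant, giving 0x963A4D6F8EF6D335.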